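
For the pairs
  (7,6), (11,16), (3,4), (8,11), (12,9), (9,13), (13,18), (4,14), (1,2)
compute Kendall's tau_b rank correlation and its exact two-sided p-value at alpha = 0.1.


Step 1: Enumerate the 36 unordered pairs (i,j) with i<j and classify each by sign(x_j-x_i) * sign(y_j-y_i).
  (1,2):dx=+4,dy=+10->C; (1,3):dx=-4,dy=-2->C; (1,4):dx=+1,dy=+5->C; (1,5):dx=+5,dy=+3->C
  (1,6):dx=+2,dy=+7->C; (1,7):dx=+6,dy=+12->C; (1,8):dx=-3,dy=+8->D; (1,9):dx=-6,dy=-4->C
  (2,3):dx=-8,dy=-12->C; (2,4):dx=-3,dy=-5->C; (2,5):dx=+1,dy=-7->D; (2,6):dx=-2,dy=-3->C
  (2,7):dx=+2,dy=+2->C; (2,8):dx=-7,dy=-2->C; (2,9):dx=-10,dy=-14->C; (3,4):dx=+5,dy=+7->C
  (3,5):dx=+9,dy=+5->C; (3,6):dx=+6,dy=+9->C; (3,7):dx=+10,dy=+14->C; (3,8):dx=+1,dy=+10->C
  (3,9):dx=-2,dy=-2->C; (4,5):dx=+4,dy=-2->D; (4,6):dx=+1,dy=+2->C; (4,7):dx=+5,dy=+7->C
  (4,8):dx=-4,dy=+3->D; (4,9):dx=-7,dy=-9->C; (5,6):dx=-3,dy=+4->D; (5,7):dx=+1,dy=+9->C
  (5,8):dx=-8,dy=+5->D; (5,9):dx=-11,dy=-7->C; (6,7):dx=+4,dy=+5->C; (6,8):dx=-5,dy=+1->D
  (6,9):dx=-8,dy=-11->C; (7,8):dx=-9,dy=-4->C; (7,9):dx=-12,dy=-16->C; (8,9):dx=-3,dy=-12->C
Step 2: C = 29, D = 7, total pairs = 36.
Step 3: tau = (C - D)/(n(n-1)/2) = (29 - 7)/36 = 0.611111.
Step 4: Exact two-sided p-value (enumerate n! = 362880 permutations of y under H0): p = 0.024741.
Step 5: alpha = 0.1. reject H0.

tau_b = 0.6111 (C=29, D=7), p = 0.024741, reject H0.


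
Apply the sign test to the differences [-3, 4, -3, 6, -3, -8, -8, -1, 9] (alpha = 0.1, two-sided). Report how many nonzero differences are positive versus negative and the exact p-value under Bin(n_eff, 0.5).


Step 1: Discard zero differences. Original n = 9; n_eff = number of nonzero differences = 9.
Nonzero differences (with sign): -3, +4, -3, +6, -3, -8, -8, -1, +9
Step 2: Count signs: positive = 3, negative = 6.
Step 3: Under H0: P(positive) = 0.5, so the number of positives S ~ Bin(9, 0.5).
Step 4: Two-sided exact p-value = sum of Bin(9,0.5) probabilities at or below the observed probability = 0.507812.
Step 5: alpha = 0.1. fail to reject H0.

n_eff = 9, pos = 3, neg = 6, p = 0.507812, fail to reject H0.


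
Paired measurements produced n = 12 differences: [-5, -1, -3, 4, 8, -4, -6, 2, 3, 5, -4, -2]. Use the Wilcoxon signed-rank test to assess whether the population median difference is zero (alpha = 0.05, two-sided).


Step 1: Drop any zero differences (none here) and take |d_i|.
|d| = [5, 1, 3, 4, 8, 4, 6, 2, 3, 5, 4, 2]
Step 2: Midrank |d_i| (ties get averaged ranks).
ranks: |5|->9.5, |1|->1, |3|->4.5, |4|->7, |8|->12, |4|->7, |6|->11, |2|->2.5, |3|->4.5, |5|->9.5, |4|->7, |2|->2.5
Step 3: Attach original signs; sum ranks with positive sign and with negative sign.
W+ = 7 + 12 + 2.5 + 4.5 + 9.5 = 35.5
W- = 9.5 + 1 + 4.5 + 7 + 11 + 7 + 2.5 = 42.5
(Check: W+ + W- = 78 should equal n(n+1)/2 = 78.)
Step 4: Test statistic W = min(W+, W-) = 35.5.
Step 5: Ties in |d|, so use the tie-corrected normal approximation.
        E[W] = n(n+1)/4 = 12*13/4 = 39.
        Tie groups: |d|=2 (t=2), |d|=3 (t=2), |d|=4 (t=3), |d|=5 (t=2); sum(t^3 - t) = 42.
        Var[W] = n(n+1)(2n+1)/24 - sum(t^3-t)/48 = 3900/24 - 42/48 = 161.625.
        z = (W - E[W]) / sqrt(Var[W]) = (35.5 - 39) / 12.7132 = -0.2753.
        Two-sided p = 2*Phi(z) = 0.783082.
Step 6: alpha = 0.05. fail to reject H0.

W+ = 35.5, W- = 42.5, W = min = 35.5, p = 0.783082, fail to reject H0.


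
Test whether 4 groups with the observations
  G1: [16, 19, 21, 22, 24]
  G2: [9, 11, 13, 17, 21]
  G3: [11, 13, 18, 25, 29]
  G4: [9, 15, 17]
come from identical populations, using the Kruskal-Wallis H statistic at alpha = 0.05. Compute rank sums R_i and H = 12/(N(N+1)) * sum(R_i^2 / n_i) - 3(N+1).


Step 1: Combine all N = 18 observations and assign midranks.
sorted (value, group, rank): (9,G2,1.5), (9,G4,1.5), (11,G2,3.5), (11,G3,3.5), (13,G2,5.5), (13,G3,5.5), (15,G4,7), (16,G1,8), (17,G2,9.5), (17,G4,9.5), (18,G3,11), (19,G1,12), (21,G1,13.5), (21,G2,13.5), (22,G1,15), (24,G1,16), (25,G3,17), (29,G3,18)
Step 2: Sum ranks within each group.
R_1 = 64.5 (n_1 = 5)
R_2 = 33.5 (n_2 = 5)
R_3 = 55 (n_3 = 5)
R_4 = 18 (n_4 = 3)
Step 3: H = 12/(N(N+1)) * sum(R_i^2/n_i) - 3(N+1)
     = 12/(18*19) * (64.5^2/5 + 33.5^2/5 + 55^2/5 + 18^2/3) - 3*19
     = 0.035088 * 1769.5 - 57
     = 5.087719.
Step 4: Ties present; correction factor C = 1 - 30/(18^3 - 18) = 0.994840. Corrected H = 5.087719 / 0.994840 = 5.114108.
Step 5: Under H0, H ~ chi^2(3); p-value = 0.163630.
Step 6: alpha = 0.05. fail to reject H0.

H = 5.1141, df = 3, p = 0.163630, fail to reject H0.


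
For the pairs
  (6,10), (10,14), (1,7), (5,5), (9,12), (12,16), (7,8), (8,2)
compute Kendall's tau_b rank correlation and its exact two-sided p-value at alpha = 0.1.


Step 1: Enumerate the 28 unordered pairs (i,j) with i<j and classify each by sign(x_j-x_i) * sign(y_j-y_i).
  (1,2):dx=+4,dy=+4->C; (1,3):dx=-5,dy=-3->C; (1,4):dx=-1,dy=-5->C; (1,5):dx=+3,dy=+2->C
  (1,6):dx=+6,dy=+6->C; (1,7):dx=+1,dy=-2->D; (1,8):dx=+2,dy=-8->D; (2,3):dx=-9,dy=-7->C
  (2,4):dx=-5,dy=-9->C; (2,5):dx=-1,dy=-2->C; (2,6):dx=+2,dy=+2->C; (2,7):dx=-3,dy=-6->C
  (2,8):dx=-2,dy=-12->C; (3,4):dx=+4,dy=-2->D; (3,5):dx=+8,dy=+5->C; (3,6):dx=+11,dy=+9->C
  (3,7):dx=+6,dy=+1->C; (3,8):dx=+7,dy=-5->D; (4,5):dx=+4,dy=+7->C; (4,6):dx=+7,dy=+11->C
  (4,7):dx=+2,dy=+3->C; (4,8):dx=+3,dy=-3->D; (5,6):dx=+3,dy=+4->C; (5,7):dx=-2,dy=-4->C
  (5,8):dx=-1,dy=-10->C; (6,7):dx=-5,dy=-8->C; (6,8):dx=-4,dy=-14->C; (7,8):dx=+1,dy=-6->D
Step 2: C = 22, D = 6, total pairs = 28.
Step 3: tau = (C - D)/(n(n-1)/2) = (22 - 6)/28 = 0.571429.
Step 4: Exact two-sided p-value (enumerate n! = 40320 permutations of y under H0): p = 0.061012.
Step 5: alpha = 0.1. reject H0.

tau_b = 0.5714 (C=22, D=6), p = 0.061012, reject H0.


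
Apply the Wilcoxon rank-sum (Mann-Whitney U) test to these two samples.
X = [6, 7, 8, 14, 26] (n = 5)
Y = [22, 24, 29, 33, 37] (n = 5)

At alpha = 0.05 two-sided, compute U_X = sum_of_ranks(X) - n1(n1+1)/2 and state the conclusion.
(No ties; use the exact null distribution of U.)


Step 1: Combine and sort all 10 observations; assign midranks.
sorted (value, group): (6,X), (7,X), (8,X), (14,X), (22,Y), (24,Y), (26,X), (29,Y), (33,Y), (37,Y)
ranks: 6->1, 7->2, 8->3, 14->4, 22->5, 24->6, 26->7, 29->8, 33->9, 37->10
Step 2: Rank sum for X: R1 = 1 + 2 + 3 + 4 + 7 = 17.
Step 3: U_X = R1 - n1(n1+1)/2 = 17 - 5*6/2 = 17 - 15 = 2.
       U_Y = n1*n2 - U_X = 25 - 2 = 23.
Step 4: No ties, so the exact null distribution of U (based on enumerating the C(10,5) = 252 equally likely rank assignments) gives the two-sided p-value.
Step 5: p-value = 0.031746; compare to alpha = 0.05. reject H0.

U_X = 2, p = 0.031746, reject H0 at alpha = 0.05.


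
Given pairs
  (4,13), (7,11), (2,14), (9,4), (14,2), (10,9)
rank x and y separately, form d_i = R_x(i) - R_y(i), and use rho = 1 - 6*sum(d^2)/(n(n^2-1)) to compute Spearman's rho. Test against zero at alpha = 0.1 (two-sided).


Step 1: Rank x and y separately (midranks; no ties here).
rank(x): 4->2, 7->3, 2->1, 9->4, 14->6, 10->5
rank(y): 13->5, 11->4, 14->6, 4->2, 2->1, 9->3
Step 2: d_i = R_x(i) - R_y(i); compute d_i^2.
  (2-5)^2=9, (3-4)^2=1, (1-6)^2=25, (4-2)^2=4, (6-1)^2=25, (5-3)^2=4
sum(d^2) = 68.
Step 3: rho = 1 - 6*68 / (6*(6^2 - 1)) = 1 - 408/210 = -0.942857.
Step 4: Under H0, t = rho * sqrt((n-2)/(1-rho^2)) = -5.6595 ~ t(4).
Step 5: Two-sided p-value from the t-distribution with 4 df = 0.004805.
Step 6: alpha = 0.1. reject H0.

rho = -0.9429, p = 0.004805, reject H0 at alpha = 0.1.


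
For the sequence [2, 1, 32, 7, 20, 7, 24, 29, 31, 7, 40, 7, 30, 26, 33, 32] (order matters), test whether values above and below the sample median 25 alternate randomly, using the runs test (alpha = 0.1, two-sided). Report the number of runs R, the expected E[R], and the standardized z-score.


Step 1: Compute median = 25; label A = above, B = below.
Labels in order: BBABBBBAABABAAAA  (n_A = 8, n_B = 8)
Step 2: Count runs R = 8.
Step 3: Under H0 (random ordering), E[R] = 2*n_A*n_B/(n_A+n_B) + 1 = 2*8*8/16 + 1 = 9.0000.
        Var[R] = 2*n_A*n_B*(2*n_A*n_B - n_A - n_B) / ((n_A+n_B)^2 * (n_A+n_B-1)) = 14336/3840 = 3.7333.
        SD[R] = 1.9322.
Step 4: Continuity-corrected z = (R + 0.5 - E[R]) / SD[R] = (8 + 0.5 - 9.0000) / 1.9322 = -0.2588.
Step 5: Two-sided p-value via normal approximation = 2*(1 - Phi(|z|)) = 0.795809.
Step 6: alpha = 0.1. fail to reject H0.

R = 8, z = -0.2588, p = 0.795809, fail to reject H0.


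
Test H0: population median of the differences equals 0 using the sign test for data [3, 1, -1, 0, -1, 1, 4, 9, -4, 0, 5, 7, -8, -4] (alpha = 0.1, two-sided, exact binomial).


Step 1: Discard zero differences. Original n = 14; n_eff = number of nonzero differences = 12.
Nonzero differences (with sign): +3, +1, -1, -1, +1, +4, +9, -4, +5, +7, -8, -4
Step 2: Count signs: positive = 7, negative = 5.
Step 3: Under H0: P(positive) = 0.5, so the number of positives S ~ Bin(12, 0.5).
Step 4: Two-sided exact p-value = sum of Bin(12,0.5) probabilities at or below the observed probability = 0.774414.
Step 5: alpha = 0.1. fail to reject H0.

n_eff = 12, pos = 7, neg = 5, p = 0.774414, fail to reject H0.


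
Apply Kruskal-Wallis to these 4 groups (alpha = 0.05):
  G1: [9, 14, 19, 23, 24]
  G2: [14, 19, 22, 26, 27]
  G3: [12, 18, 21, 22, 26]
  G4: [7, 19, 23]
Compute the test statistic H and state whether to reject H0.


Step 1: Combine all N = 18 observations and assign midranks.
sorted (value, group, rank): (7,G4,1), (9,G1,2), (12,G3,3), (14,G1,4.5), (14,G2,4.5), (18,G3,6), (19,G1,8), (19,G2,8), (19,G4,8), (21,G3,10), (22,G2,11.5), (22,G3,11.5), (23,G1,13.5), (23,G4,13.5), (24,G1,15), (26,G2,16.5), (26,G3,16.5), (27,G2,18)
Step 2: Sum ranks within each group.
R_1 = 43 (n_1 = 5)
R_2 = 58.5 (n_2 = 5)
R_3 = 47 (n_3 = 5)
R_4 = 22.5 (n_4 = 3)
Step 3: H = 12/(N(N+1)) * sum(R_i^2/n_i) - 3(N+1)
     = 12/(18*19) * (43^2/5 + 58.5^2/5 + 47^2/5 + 22.5^2/3) - 3*19
     = 0.035088 * 1664.8 - 57
     = 1.414035.
Step 4: Ties present; correction factor C = 1 - 48/(18^3 - 18) = 0.991744. Corrected H = 1.414035 / 0.991744 = 1.425806.
Step 5: Under H0, H ~ chi^2(3); p-value = 0.699497.
Step 6: alpha = 0.05. fail to reject H0.

H = 1.4258, df = 3, p = 0.699497, fail to reject H0.


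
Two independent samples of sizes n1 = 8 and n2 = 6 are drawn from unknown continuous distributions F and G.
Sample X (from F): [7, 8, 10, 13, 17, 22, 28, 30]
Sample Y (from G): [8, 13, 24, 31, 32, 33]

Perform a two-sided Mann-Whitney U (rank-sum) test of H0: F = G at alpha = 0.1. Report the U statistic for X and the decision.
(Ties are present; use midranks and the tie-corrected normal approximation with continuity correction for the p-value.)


Step 1: Combine and sort all 14 observations; assign midranks.
sorted (value, group): (7,X), (8,X), (8,Y), (10,X), (13,X), (13,Y), (17,X), (22,X), (24,Y), (28,X), (30,X), (31,Y), (32,Y), (33,Y)
ranks: 7->1, 8->2.5, 8->2.5, 10->4, 13->5.5, 13->5.5, 17->7, 22->8, 24->9, 28->10, 30->11, 31->12, 32->13, 33->14
Step 2: Rank sum for X: R1 = 1 + 2.5 + 4 + 5.5 + 7 + 8 + 10 + 11 = 49.
Step 3: U_X = R1 - n1(n1+1)/2 = 49 - 8*9/2 = 49 - 36 = 13.
       U_Y = n1*n2 - U_X = 48 - 13 = 35.
Step 4: Ties are present, so use the tie-corrected normal approximation (with continuity correction) for the p-value.
Step 5: p-value = 0.174295; compare to alpha = 0.1. fail to reject H0.

U_X = 13, p = 0.174295, fail to reject H0 at alpha = 0.1.


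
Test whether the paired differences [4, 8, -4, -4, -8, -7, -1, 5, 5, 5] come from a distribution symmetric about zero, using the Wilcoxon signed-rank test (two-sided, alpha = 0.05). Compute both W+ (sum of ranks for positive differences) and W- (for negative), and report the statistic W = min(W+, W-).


Step 1: Drop any zero differences (none here) and take |d_i|.
|d| = [4, 8, 4, 4, 8, 7, 1, 5, 5, 5]
Step 2: Midrank |d_i| (ties get averaged ranks).
ranks: |4|->3, |8|->9.5, |4|->3, |4|->3, |8|->9.5, |7|->8, |1|->1, |5|->6, |5|->6, |5|->6
Step 3: Attach original signs; sum ranks with positive sign and with negative sign.
W+ = 3 + 9.5 + 6 + 6 + 6 = 30.5
W- = 3 + 3 + 9.5 + 8 + 1 = 24.5
(Check: W+ + W- = 55 should equal n(n+1)/2 = 55.)
Step 4: Test statistic W = min(W+, W-) = 24.5.
Step 5: Ties in |d|, so use the tie-corrected normal approximation.
        E[W] = n(n+1)/4 = 10*11/4 = 27.5.
        Tie groups: |d|=4 (t=3), |d|=5 (t=3), |d|=8 (t=2); sum(t^3 - t) = 54.
        Var[W] = n(n+1)(2n+1)/24 - sum(t^3-t)/48 = 2310/24 - 54/48 = 95.125.
        z = (W - E[W]) / sqrt(Var[W]) = (24.5 - 27.5) / 9.7532 = -0.3076.
        Two-sided p = 2*Phi(z) = 0.758393.
Step 6: alpha = 0.05. fail to reject H0.

W+ = 30.5, W- = 24.5, W = min = 24.5, p = 0.758393, fail to reject H0.


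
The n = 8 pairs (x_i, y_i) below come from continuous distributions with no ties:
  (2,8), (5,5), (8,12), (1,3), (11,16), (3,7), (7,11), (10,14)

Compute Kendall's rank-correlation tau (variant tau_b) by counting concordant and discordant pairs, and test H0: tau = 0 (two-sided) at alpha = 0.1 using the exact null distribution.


Step 1: Enumerate the 28 unordered pairs (i,j) with i<j and classify each by sign(x_j-x_i) * sign(y_j-y_i).
  (1,2):dx=+3,dy=-3->D; (1,3):dx=+6,dy=+4->C; (1,4):dx=-1,dy=-5->C; (1,5):dx=+9,dy=+8->C
  (1,6):dx=+1,dy=-1->D; (1,7):dx=+5,dy=+3->C; (1,8):dx=+8,dy=+6->C; (2,3):dx=+3,dy=+7->C
  (2,4):dx=-4,dy=-2->C; (2,5):dx=+6,dy=+11->C; (2,6):dx=-2,dy=+2->D; (2,7):dx=+2,dy=+6->C
  (2,8):dx=+5,dy=+9->C; (3,4):dx=-7,dy=-9->C; (3,5):dx=+3,dy=+4->C; (3,6):dx=-5,dy=-5->C
  (3,7):dx=-1,dy=-1->C; (3,8):dx=+2,dy=+2->C; (4,5):dx=+10,dy=+13->C; (4,6):dx=+2,dy=+4->C
  (4,7):dx=+6,dy=+8->C; (4,8):dx=+9,dy=+11->C; (5,6):dx=-8,dy=-9->C; (5,7):dx=-4,dy=-5->C
  (5,8):dx=-1,dy=-2->C; (6,7):dx=+4,dy=+4->C; (6,8):dx=+7,dy=+7->C; (7,8):dx=+3,dy=+3->C
Step 2: C = 25, D = 3, total pairs = 28.
Step 3: tau = (C - D)/(n(n-1)/2) = (25 - 3)/28 = 0.785714.
Step 4: Exact two-sided p-value (enumerate n! = 40320 permutations of y under H0): p = 0.005506.
Step 5: alpha = 0.1. reject H0.

tau_b = 0.7857 (C=25, D=3), p = 0.005506, reject H0.


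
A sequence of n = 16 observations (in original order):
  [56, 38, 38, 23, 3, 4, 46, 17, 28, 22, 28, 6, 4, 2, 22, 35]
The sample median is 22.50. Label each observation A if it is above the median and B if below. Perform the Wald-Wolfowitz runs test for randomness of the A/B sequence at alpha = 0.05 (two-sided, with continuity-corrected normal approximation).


Step 1: Compute median = 22.50; label A = above, B = below.
Labels in order: AAAABBABABABBBBA  (n_A = 8, n_B = 8)
Step 2: Count runs R = 9.
Step 3: Under H0 (random ordering), E[R] = 2*n_A*n_B/(n_A+n_B) + 1 = 2*8*8/16 + 1 = 9.0000.
        Var[R] = 2*n_A*n_B*(2*n_A*n_B - n_A - n_B) / ((n_A+n_B)^2 * (n_A+n_B-1)) = 14336/3840 = 3.7333.
        SD[R] = 1.9322.
Step 4: R = E[R], so z = 0 with no continuity correction.
Step 5: Two-sided p-value via normal approximation = 2*(1 - Phi(|z|)) = 1.000000.
Step 6: alpha = 0.05. fail to reject H0.

R = 9, z = 0.0000, p = 1.000000, fail to reject H0.


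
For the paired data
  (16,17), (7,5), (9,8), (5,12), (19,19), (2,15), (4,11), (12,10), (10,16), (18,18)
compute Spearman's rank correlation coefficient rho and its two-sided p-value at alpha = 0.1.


Step 1: Rank x and y separately (midranks; no ties here).
rank(x): 16->8, 7->4, 9->5, 5->3, 19->10, 2->1, 4->2, 12->7, 10->6, 18->9
rank(y): 17->8, 5->1, 8->2, 12->5, 19->10, 15->6, 11->4, 10->3, 16->7, 18->9
Step 2: d_i = R_x(i) - R_y(i); compute d_i^2.
  (8-8)^2=0, (4-1)^2=9, (5-2)^2=9, (3-5)^2=4, (10-10)^2=0, (1-6)^2=25, (2-4)^2=4, (7-3)^2=16, (6-7)^2=1, (9-9)^2=0
sum(d^2) = 68.
Step 3: rho = 1 - 6*68 / (10*(10^2 - 1)) = 1 - 408/990 = 0.587879.
Step 4: Under H0, t = rho * sqrt((n-2)/(1-rho^2)) = 2.0555 ~ t(8).
Step 5: Two-sided p-value from the t-distribution with 8 df = 0.073878.
Step 6: alpha = 0.1. reject H0.

rho = 0.5879, p = 0.073878, reject H0 at alpha = 0.1.


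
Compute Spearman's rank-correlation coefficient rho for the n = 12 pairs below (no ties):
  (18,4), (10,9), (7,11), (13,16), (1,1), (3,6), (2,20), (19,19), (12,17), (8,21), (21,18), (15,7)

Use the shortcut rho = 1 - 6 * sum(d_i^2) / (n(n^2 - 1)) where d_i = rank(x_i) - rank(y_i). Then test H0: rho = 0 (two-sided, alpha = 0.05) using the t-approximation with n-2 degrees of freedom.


Step 1: Rank x and y separately (midranks; no ties here).
rank(x): 18->10, 10->6, 7->4, 13->8, 1->1, 3->3, 2->2, 19->11, 12->7, 8->5, 21->12, 15->9
rank(y): 4->2, 9->5, 11->6, 16->7, 1->1, 6->3, 20->11, 19->10, 17->8, 21->12, 18->9, 7->4
Step 2: d_i = R_x(i) - R_y(i); compute d_i^2.
  (10-2)^2=64, (6-5)^2=1, (4-6)^2=4, (8-7)^2=1, (1-1)^2=0, (3-3)^2=0, (2-11)^2=81, (11-10)^2=1, (7-8)^2=1, (5-12)^2=49, (12-9)^2=9, (9-4)^2=25
sum(d^2) = 236.
Step 3: rho = 1 - 6*236 / (12*(12^2 - 1)) = 1 - 1416/1716 = 0.174825.
Step 4: Under H0, t = rho * sqrt((n-2)/(1-rho^2)) = 0.5615 ~ t(10).
Step 5: Two-sided p-value from the t-distribution with 10 df = 0.586824.
Step 6: alpha = 0.05. fail to reject H0.

rho = 0.1748, p = 0.586824, fail to reject H0 at alpha = 0.05.


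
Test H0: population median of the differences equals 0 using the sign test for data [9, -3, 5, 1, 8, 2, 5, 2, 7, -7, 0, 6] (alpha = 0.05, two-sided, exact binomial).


Step 1: Discard zero differences. Original n = 12; n_eff = number of nonzero differences = 11.
Nonzero differences (with sign): +9, -3, +5, +1, +8, +2, +5, +2, +7, -7, +6
Step 2: Count signs: positive = 9, negative = 2.
Step 3: Under H0: P(positive) = 0.5, so the number of positives S ~ Bin(11, 0.5).
Step 4: Two-sided exact p-value = sum of Bin(11,0.5) probabilities at or below the observed probability = 0.065430.
Step 5: alpha = 0.05. fail to reject H0.

n_eff = 11, pos = 9, neg = 2, p = 0.065430, fail to reject H0.


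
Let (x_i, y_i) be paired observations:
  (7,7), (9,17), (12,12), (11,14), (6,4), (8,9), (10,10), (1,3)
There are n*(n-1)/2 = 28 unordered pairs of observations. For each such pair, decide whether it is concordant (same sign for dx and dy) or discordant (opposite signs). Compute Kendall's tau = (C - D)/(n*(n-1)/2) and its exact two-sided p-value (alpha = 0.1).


Step 1: Enumerate the 28 unordered pairs (i,j) with i<j and classify each by sign(x_j-x_i) * sign(y_j-y_i).
  (1,2):dx=+2,dy=+10->C; (1,3):dx=+5,dy=+5->C; (1,4):dx=+4,dy=+7->C; (1,5):dx=-1,dy=-3->C
  (1,6):dx=+1,dy=+2->C; (1,7):dx=+3,dy=+3->C; (1,8):dx=-6,dy=-4->C; (2,3):dx=+3,dy=-5->D
  (2,4):dx=+2,dy=-3->D; (2,5):dx=-3,dy=-13->C; (2,6):dx=-1,dy=-8->C; (2,7):dx=+1,dy=-7->D
  (2,8):dx=-8,dy=-14->C; (3,4):dx=-1,dy=+2->D; (3,5):dx=-6,dy=-8->C; (3,6):dx=-4,dy=-3->C
  (3,7):dx=-2,dy=-2->C; (3,8):dx=-11,dy=-9->C; (4,5):dx=-5,dy=-10->C; (4,6):dx=-3,dy=-5->C
  (4,7):dx=-1,dy=-4->C; (4,8):dx=-10,dy=-11->C; (5,6):dx=+2,dy=+5->C; (5,7):dx=+4,dy=+6->C
  (5,8):dx=-5,dy=-1->C; (6,7):dx=+2,dy=+1->C; (6,8):dx=-7,dy=-6->C; (7,8):dx=-9,dy=-7->C
Step 2: C = 24, D = 4, total pairs = 28.
Step 3: tau = (C - D)/(n(n-1)/2) = (24 - 4)/28 = 0.714286.
Step 4: Exact two-sided p-value (enumerate n! = 40320 permutations of y under H0): p = 0.014137.
Step 5: alpha = 0.1. reject H0.

tau_b = 0.7143 (C=24, D=4), p = 0.014137, reject H0.


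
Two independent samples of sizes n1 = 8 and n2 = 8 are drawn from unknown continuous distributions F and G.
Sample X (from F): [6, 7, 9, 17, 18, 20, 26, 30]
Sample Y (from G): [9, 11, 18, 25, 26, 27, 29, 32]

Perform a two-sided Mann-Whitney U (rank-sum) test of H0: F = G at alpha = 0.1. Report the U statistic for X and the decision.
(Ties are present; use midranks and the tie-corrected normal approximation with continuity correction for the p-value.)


Step 1: Combine and sort all 16 observations; assign midranks.
sorted (value, group): (6,X), (7,X), (9,X), (9,Y), (11,Y), (17,X), (18,X), (18,Y), (20,X), (25,Y), (26,X), (26,Y), (27,Y), (29,Y), (30,X), (32,Y)
ranks: 6->1, 7->2, 9->3.5, 9->3.5, 11->5, 17->6, 18->7.5, 18->7.5, 20->9, 25->10, 26->11.5, 26->11.5, 27->13, 29->14, 30->15, 32->16
Step 2: Rank sum for X: R1 = 1 + 2 + 3.5 + 6 + 7.5 + 9 + 11.5 + 15 = 55.5.
Step 3: U_X = R1 - n1(n1+1)/2 = 55.5 - 8*9/2 = 55.5 - 36 = 19.5.
       U_Y = n1*n2 - U_X = 64 - 19.5 = 44.5.
Step 4: Ties are present, so use the tie-corrected normal approximation (with continuity correction) for the p-value.
Step 5: p-value = 0.206574; compare to alpha = 0.1. fail to reject H0.

U_X = 19.5, p = 0.206574, fail to reject H0 at alpha = 0.1.


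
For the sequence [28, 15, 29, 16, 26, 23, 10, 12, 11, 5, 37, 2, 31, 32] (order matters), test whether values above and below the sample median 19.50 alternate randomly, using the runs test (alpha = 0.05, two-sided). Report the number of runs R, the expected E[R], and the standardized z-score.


Step 1: Compute median = 19.50; label A = above, B = below.
Labels in order: ABABAABBBBABAA  (n_A = 7, n_B = 7)
Step 2: Count runs R = 9.
Step 3: Under H0 (random ordering), E[R] = 2*n_A*n_B/(n_A+n_B) + 1 = 2*7*7/14 + 1 = 8.0000.
        Var[R] = 2*n_A*n_B*(2*n_A*n_B - n_A - n_B) / ((n_A+n_B)^2 * (n_A+n_B-1)) = 8232/2548 = 3.2308.
        SD[R] = 1.7974.
Step 4: Continuity-corrected z = (R - 0.5 - E[R]) / SD[R] = (9 - 0.5 - 8.0000) / 1.7974 = 0.2782.
Step 5: Two-sided p-value via normal approximation = 2*(1 - Phi(|z|)) = 0.780879.
Step 6: alpha = 0.05. fail to reject H0.

R = 9, z = 0.2782, p = 0.780879, fail to reject H0.


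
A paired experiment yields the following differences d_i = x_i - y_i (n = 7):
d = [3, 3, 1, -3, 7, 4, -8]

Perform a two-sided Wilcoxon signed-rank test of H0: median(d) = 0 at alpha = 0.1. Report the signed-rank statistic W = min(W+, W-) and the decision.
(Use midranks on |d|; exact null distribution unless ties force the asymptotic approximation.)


Step 1: Drop any zero differences (none here) and take |d_i|.
|d| = [3, 3, 1, 3, 7, 4, 8]
Step 2: Midrank |d_i| (ties get averaged ranks).
ranks: |3|->3, |3|->3, |1|->1, |3|->3, |7|->6, |4|->5, |8|->7
Step 3: Attach original signs; sum ranks with positive sign and with negative sign.
W+ = 3 + 3 + 1 + 6 + 5 = 18
W- = 3 + 7 = 10
(Check: W+ + W- = 28 should equal n(n+1)/2 = 28.)
Step 4: Test statistic W = min(W+, W-) = 10.
Step 5: Ties in |d|, so use the tie-corrected normal approximation.
        E[W] = n(n+1)/4 = 7*8/4 = 14.
        Tie groups: |d|=3 (t=3); sum(t^3 - t) = 24.
        Var[W] = n(n+1)(2n+1)/24 - sum(t^3-t)/48 = 840/24 - 24/48 = 34.5.
        z = (W - E[W]) / sqrt(Var[W]) = (10 - 14) / 5.8737 = -0.6810.
        Two-sided p = 2*Phi(z) = 0.495868.
Step 6: alpha = 0.1. fail to reject H0.

W+ = 18, W- = 10, W = min = 10, p = 0.495868, fail to reject H0.


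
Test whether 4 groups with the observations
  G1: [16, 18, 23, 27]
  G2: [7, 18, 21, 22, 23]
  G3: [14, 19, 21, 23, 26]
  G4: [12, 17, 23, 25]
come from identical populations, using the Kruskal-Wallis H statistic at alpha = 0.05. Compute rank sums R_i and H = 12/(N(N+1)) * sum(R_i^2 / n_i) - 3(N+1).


Step 1: Combine all N = 18 observations and assign midranks.
sorted (value, group, rank): (7,G2,1), (12,G4,2), (14,G3,3), (16,G1,4), (17,G4,5), (18,G1,6.5), (18,G2,6.5), (19,G3,8), (21,G2,9.5), (21,G3,9.5), (22,G2,11), (23,G1,13.5), (23,G2,13.5), (23,G3,13.5), (23,G4,13.5), (25,G4,16), (26,G3,17), (27,G1,18)
Step 2: Sum ranks within each group.
R_1 = 42 (n_1 = 4)
R_2 = 41.5 (n_2 = 5)
R_3 = 51 (n_3 = 5)
R_4 = 36.5 (n_4 = 4)
Step 3: H = 12/(N(N+1)) * sum(R_i^2/n_i) - 3(N+1)
     = 12/(18*19) * (42^2/4 + 41.5^2/5 + 51^2/5 + 36.5^2/4) - 3*19
     = 0.035088 * 1638.71 - 57
     = 0.498684.
Step 4: Ties present; correction factor C = 1 - 72/(18^3 - 18) = 0.987616. Corrected H = 0.498684 / 0.987616 = 0.504937.
Step 5: Under H0, H ~ chi^2(3); p-value = 0.917805.
Step 6: alpha = 0.05. fail to reject H0.

H = 0.5049, df = 3, p = 0.917805, fail to reject H0.


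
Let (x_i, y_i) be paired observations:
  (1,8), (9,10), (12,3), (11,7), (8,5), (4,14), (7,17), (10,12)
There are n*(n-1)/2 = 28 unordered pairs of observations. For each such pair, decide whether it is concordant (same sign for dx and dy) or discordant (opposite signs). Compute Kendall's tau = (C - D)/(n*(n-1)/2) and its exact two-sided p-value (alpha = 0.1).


Step 1: Enumerate the 28 unordered pairs (i,j) with i<j and classify each by sign(x_j-x_i) * sign(y_j-y_i).
  (1,2):dx=+8,dy=+2->C; (1,3):dx=+11,dy=-5->D; (1,4):dx=+10,dy=-1->D; (1,5):dx=+7,dy=-3->D
  (1,6):dx=+3,dy=+6->C; (1,7):dx=+6,dy=+9->C; (1,8):dx=+9,dy=+4->C; (2,3):dx=+3,dy=-7->D
  (2,4):dx=+2,dy=-3->D; (2,5):dx=-1,dy=-5->C; (2,6):dx=-5,dy=+4->D; (2,7):dx=-2,dy=+7->D
  (2,8):dx=+1,dy=+2->C; (3,4):dx=-1,dy=+4->D; (3,5):dx=-4,dy=+2->D; (3,6):dx=-8,dy=+11->D
  (3,7):dx=-5,dy=+14->D; (3,8):dx=-2,dy=+9->D; (4,5):dx=-3,dy=-2->C; (4,6):dx=-7,dy=+7->D
  (4,7):dx=-4,dy=+10->D; (4,8):dx=-1,dy=+5->D; (5,6):dx=-4,dy=+9->D; (5,7):dx=-1,dy=+12->D
  (5,8):dx=+2,dy=+7->C; (6,7):dx=+3,dy=+3->C; (6,8):dx=+6,dy=-2->D; (7,8):dx=+3,dy=-5->D
Step 2: C = 9, D = 19, total pairs = 28.
Step 3: tau = (C - D)/(n(n-1)/2) = (9 - 19)/28 = -0.357143.
Step 4: Exact two-sided p-value (enumerate n! = 40320 permutations of y under H0): p = 0.275099.
Step 5: alpha = 0.1. fail to reject H0.

tau_b = -0.3571 (C=9, D=19), p = 0.275099, fail to reject H0.


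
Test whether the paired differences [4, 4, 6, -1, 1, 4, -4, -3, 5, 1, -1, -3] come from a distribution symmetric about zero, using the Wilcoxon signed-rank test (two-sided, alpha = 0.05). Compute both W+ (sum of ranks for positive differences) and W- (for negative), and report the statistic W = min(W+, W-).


Step 1: Drop any zero differences (none here) and take |d_i|.
|d| = [4, 4, 6, 1, 1, 4, 4, 3, 5, 1, 1, 3]
Step 2: Midrank |d_i| (ties get averaged ranks).
ranks: |4|->8.5, |4|->8.5, |6|->12, |1|->2.5, |1|->2.5, |4|->8.5, |4|->8.5, |3|->5.5, |5|->11, |1|->2.5, |1|->2.5, |3|->5.5
Step 3: Attach original signs; sum ranks with positive sign and with negative sign.
W+ = 8.5 + 8.5 + 12 + 2.5 + 8.5 + 11 + 2.5 = 53.5
W- = 2.5 + 8.5 + 5.5 + 2.5 + 5.5 = 24.5
(Check: W+ + W- = 78 should equal n(n+1)/2 = 78.)
Step 4: Test statistic W = min(W+, W-) = 24.5.
Step 5: Ties in |d|, so use the tie-corrected normal approximation.
        E[W] = n(n+1)/4 = 12*13/4 = 39.
        Tie groups: |d|=1 (t=4), |d|=3 (t=2), |d|=4 (t=4); sum(t^3 - t) = 126.
        Var[W] = n(n+1)(2n+1)/24 - sum(t^3-t)/48 = 3900/24 - 126/48 = 159.875.
        z = (W - E[W]) / sqrt(Var[W]) = (24.5 - 39) / 12.6442 = -1.1468.
        Two-sided p = 2*Phi(z) = 0.251475.
Step 6: alpha = 0.05. fail to reject H0.

W+ = 53.5, W- = 24.5, W = min = 24.5, p = 0.251475, fail to reject H0.


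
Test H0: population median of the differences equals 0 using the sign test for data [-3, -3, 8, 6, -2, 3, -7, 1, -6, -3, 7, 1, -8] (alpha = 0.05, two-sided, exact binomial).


Step 1: Discard zero differences. Original n = 13; n_eff = number of nonzero differences = 13.
Nonzero differences (with sign): -3, -3, +8, +6, -2, +3, -7, +1, -6, -3, +7, +1, -8
Step 2: Count signs: positive = 6, negative = 7.
Step 3: Under H0: P(positive) = 0.5, so the number of positives S ~ Bin(13, 0.5).
Step 4: Two-sided exact p-value = sum of Bin(13,0.5) probabilities at or below the observed probability = 1.000000.
Step 5: alpha = 0.05. fail to reject H0.

n_eff = 13, pos = 6, neg = 7, p = 1.000000, fail to reject H0.


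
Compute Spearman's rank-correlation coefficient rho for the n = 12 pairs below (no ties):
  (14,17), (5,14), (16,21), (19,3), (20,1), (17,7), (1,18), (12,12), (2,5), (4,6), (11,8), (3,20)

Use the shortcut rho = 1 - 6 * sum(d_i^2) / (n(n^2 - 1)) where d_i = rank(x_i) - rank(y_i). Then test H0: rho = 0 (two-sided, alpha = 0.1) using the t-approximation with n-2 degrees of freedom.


Step 1: Rank x and y separately (midranks; no ties here).
rank(x): 14->8, 5->5, 16->9, 19->11, 20->12, 17->10, 1->1, 12->7, 2->2, 4->4, 11->6, 3->3
rank(y): 17->9, 14->8, 21->12, 3->2, 1->1, 7->5, 18->10, 12->7, 5->3, 6->4, 8->6, 20->11
Step 2: d_i = R_x(i) - R_y(i); compute d_i^2.
  (8-9)^2=1, (5-8)^2=9, (9-12)^2=9, (11-2)^2=81, (12-1)^2=121, (10-5)^2=25, (1-10)^2=81, (7-7)^2=0, (2-3)^2=1, (4-4)^2=0, (6-6)^2=0, (3-11)^2=64
sum(d^2) = 392.
Step 3: rho = 1 - 6*392 / (12*(12^2 - 1)) = 1 - 2352/1716 = -0.370629.
Step 4: Under H0, t = rho * sqrt((n-2)/(1-rho^2)) = -1.2619 ~ t(10).
Step 5: Two-sided p-value from the t-distribution with 10 df = 0.235621.
Step 6: alpha = 0.1. fail to reject H0.

rho = -0.3706, p = 0.235621, fail to reject H0 at alpha = 0.1.


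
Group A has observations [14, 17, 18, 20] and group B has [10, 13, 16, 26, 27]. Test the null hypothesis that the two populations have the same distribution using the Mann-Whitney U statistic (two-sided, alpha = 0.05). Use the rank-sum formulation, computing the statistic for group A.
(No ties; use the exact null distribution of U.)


Step 1: Combine and sort all 9 observations; assign midranks.
sorted (value, group): (10,Y), (13,Y), (14,X), (16,Y), (17,X), (18,X), (20,X), (26,Y), (27,Y)
ranks: 10->1, 13->2, 14->3, 16->4, 17->5, 18->6, 20->7, 26->8, 27->9
Step 2: Rank sum for X: R1 = 3 + 5 + 6 + 7 = 21.
Step 3: U_X = R1 - n1(n1+1)/2 = 21 - 4*5/2 = 21 - 10 = 11.
       U_Y = n1*n2 - U_X = 20 - 11 = 9.
Step 4: No ties, so the exact null distribution of U (based on enumerating the C(9,4) = 126 equally likely rank assignments) gives the two-sided p-value.
Step 5: p-value = 0.904762; compare to alpha = 0.05. fail to reject H0.

U_X = 11, p = 0.904762, fail to reject H0 at alpha = 0.05.


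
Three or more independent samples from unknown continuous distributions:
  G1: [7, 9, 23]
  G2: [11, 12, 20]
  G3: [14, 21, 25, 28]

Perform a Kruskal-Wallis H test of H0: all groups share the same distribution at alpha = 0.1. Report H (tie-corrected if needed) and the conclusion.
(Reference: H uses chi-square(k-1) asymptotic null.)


Step 1: Combine all N = 10 observations and assign midranks.
sorted (value, group, rank): (7,G1,1), (9,G1,2), (11,G2,3), (12,G2,4), (14,G3,5), (20,G2,6), (21,G3,7), (23,G1,8), (25,G3,9), (28,G3,10)
Step 2: Sum ranks within each group.
R_1 = 11 (n_1 = 3)
R_2 = 13 (n_2 = 3)
R_3 = 31 (n_3 = 4)
Step 3: H = 12/(N(N+1)) * sum(R_i^2/n_i) - 3(N+1)
     = 12/(10*11) * (11^2/3 + 13^2/3 + 31^2/4) - 3*11
     = 0.109091 * 336.917 - 33
     = 3.754545.
Step 4: No ties, so H is used without correction.
Step 5: Under H0, H ~ chi^2(2); p-value = 0.153007.
Step 6: alpha = 0.1. fail to reject H0.

H = 3.7545, df = 2, p = 0.153007, fail to reject H0.


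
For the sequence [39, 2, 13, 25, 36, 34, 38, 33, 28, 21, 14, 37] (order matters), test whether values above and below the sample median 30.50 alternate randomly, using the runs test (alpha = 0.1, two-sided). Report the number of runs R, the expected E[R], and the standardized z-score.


Step 1: Compute median = 30.50; label A = above, B = below.
Labels in order: ABBBAAAABBBA  (n_A = 6, n_B = 6)
Step 2: Count runs R = 5.
Step 3: Under H0 (random ordering), E[R] = 2*n_A*n_B/(n_A+n_B) + 1 = 2*6*6/12 + 1 = 7.0000.
        Var[R] = 2*n_A*n_B*(2*n_A*n_B - n_A - n_B) / ((n_A+n_B)^2 * (n_A+n_B-1)) = 4320/1584 = 2.7273.
        SD[R] = 1.6514.
Step 4: Continuity-corrected z = (R + 0.5 - E[R]) / SD[R] = (5 + 0.5 - 7.0000) / 1.6514 = -0.9083.
Step 5: Two-sided p-value via normal approximation = 2*(1 - Phi(|z|)) = 0.363722.
Step 6: alpha = 0.1. fail to reject H0.

R = 5, z = -0.9083, p = 0.363722, fail to reject H0.


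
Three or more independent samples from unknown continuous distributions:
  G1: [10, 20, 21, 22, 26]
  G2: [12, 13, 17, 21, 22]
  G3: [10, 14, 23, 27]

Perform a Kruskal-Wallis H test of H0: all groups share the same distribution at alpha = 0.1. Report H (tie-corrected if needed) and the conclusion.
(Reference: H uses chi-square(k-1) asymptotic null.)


Step 1: Combine all N = 14 observations and assign midranks.
sorted (value, group, rank): (10,G1,1.5), (10,G3,1.5), (12,G2,3), (13,G2,4), (14,G3,5), (17,G2,6), (20,G1,7), (21,G1,8.5), (21,G2,8.5), (22,G1,10.5), (22,G2,10.5), (23,G3,12), (26,G1,13), (27,G3,14)
Step 2: Sum ranks within each group.
R_1 = 40.5 (n_1 = 5)
R_2 = 32 (n_2 = 5)
R_3 = 32.5 (n_3 = 4)
Step 3: H = 12/(N(N+1)) * sum(R_i^2/n_i) - 3(N+1)
     = 12/(14*15) * (40.5^2/5 + 32^2/5 + 32.5^2/4) - 3*15
     = 0.057143 * 796.913 - 45
     = 0.537857.
Step 4: Ties present; correction factor C = 1 - 18/(14^3 - 14) = 0.993407. Corrected H = 0.537857 / 0.993407 = 0.541427.
Step 5: Under H0, H ~ chi^2(2); p-value = 0.762835.
Step 6: alpha = 0.1. fail to reject H0.

H = 0.5414, df = 2, p = 0.762835, fail to reject H0.


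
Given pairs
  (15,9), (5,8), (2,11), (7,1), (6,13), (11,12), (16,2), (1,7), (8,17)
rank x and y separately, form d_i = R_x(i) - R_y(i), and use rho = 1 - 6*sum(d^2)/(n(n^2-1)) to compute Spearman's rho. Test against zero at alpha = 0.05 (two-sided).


Step 1: Rank x and y separately (midranks; no ties here).
rank(x): 15->8, 5->3, 2->2, 7->5, 6->4, 11->7, 16->9, 1->1, 8->6
rank(y): 9->5, 8->4, 11->6, 1->1, 13->8, 12->7, 2->2, 7->3, 17->9
Step 2: d_i = R_x(i) - R_y(i); compute d_i^2.
  (8-5)^2=9, (3-4)^2=1, (2-6)^2=16, (5-1)^2=16, (4-8)^2=16, (7-7)^2=0, (9-2)^2=49, (1-3)^2=4, (6-9)^2=9
sum(d^2) = 120.
Step 3: rho = 1 - 6*120 / (9*(9^2 - 1)) = 1 - 720/720 = 0.000000.
Step 4: Under H0, t = rho * sqrt((n-2)/(1-rho^2)) = 0.0000 ~ t(7).
Step 5: Two-sided p-value from the t-distribution with 7 df = 1.000000.
Step 6: alpha = 0.05. fail to reject H0.

rho = 0.0000, p = 1.000000, fail to reject H0 at alpha = 0.05.


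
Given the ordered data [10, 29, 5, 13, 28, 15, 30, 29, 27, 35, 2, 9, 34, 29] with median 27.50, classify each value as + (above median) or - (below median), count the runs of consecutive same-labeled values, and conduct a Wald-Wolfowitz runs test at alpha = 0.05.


Step 1: Compute median = 27.50; label A = above, B = below.
Labels in order: BABBABAABABBAA  (n_A = 7, n_B = 7)
Step 2: Count runs R = 10.
Step 3: Under H0 (random ordering), E[R] = 2*n_A*n_B/(n_A+n_B) + 1 = 2*7*7/14 + 1 = 8.0000.
        Var[R] = 2*n_A*n_B*(2*n_A*n_B - n_A - n_B) / ((n_A+n_B)^2 * (n_A+n_B-1)) = 8232/2548 = 3.2308.
        SD[R] = 1.7974.
Step 4: Continuity-corrected z = (R - 0.5 - E[R]) / SD[R] = (10 - 0.5 - 8.0000) / 1.7974 = 0.8345.
Step 5: Two-sided p-value via normal approximation = 2*(1 - Phi(|z|)) = 0.403986.
Step 6: alpha = 0.05. fail to reject H0.

R = 10, z = 0.8345, p = 0.403986, fail to reject H0.


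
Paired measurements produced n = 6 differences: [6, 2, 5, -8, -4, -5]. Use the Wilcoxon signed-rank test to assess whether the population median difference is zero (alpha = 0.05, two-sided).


Step 1: Drop any zero differences (none here) and take |d_i|.
|d| = [6, 2, 5, 8, 4, 5]
Step 2: Midrank |d_i| (ties get averaged ranks).
ranks: |6|->5, |2|->1, |5|->3.5, |8|->6, |4|->2, |5|->3.5
Step 3: Attach original signs; sum ranks with positive sign and with negative sign.
W+ = 5 + 1 + 3.5 = 9.5
W- = 6 + 2 + 3.5 = 11.5
(Check: W+ + W- = 21 should equal n(n+1)/2 = 21.)
Step 4: Test statistic W = min(W+, W-) = 9.5.
Step 5: Ties in |d|, so use the tie-corrected normal approximation.
        E[W] = n(n+1)/4 = 6*7/4 = 10.5.
        Tie groups: |d|=5 (t=2); sum(t^3 - t) = 6.
        Var[W] = n(n+1)(2n+1)/24 - sum(t^3-t)/48 = 546/24 - 6/48 = 22.625.
        z = (W - E[W]) / sqrt(Var[W]) = (9.5 - 10.5) / 4.7566 = -0.2102.
        Two-sided p = 2*Phi(z) = 0.833484.
Step 6: alpha = 0.05. fail to reject H0.

W+ = 9.5, W- = 11.5, W = min = 9.5, p = 0.833484, fail to reject H0.


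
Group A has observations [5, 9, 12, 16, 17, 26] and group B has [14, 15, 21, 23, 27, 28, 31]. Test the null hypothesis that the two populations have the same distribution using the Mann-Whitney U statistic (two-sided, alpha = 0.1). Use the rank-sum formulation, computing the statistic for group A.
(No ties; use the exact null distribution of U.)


Step 1: Combine and sort all 13 observations; assign midranks.
sorted (value, group): (5,X), (9,X), (12,X), (14,Y), (15,Y), (16,X), (17,X), (21,Y), (23,Y), (26,X), (27,Y), (28,Y), (31,Y)
ranks: 5->1, 9->2, 12->3, 14->4, 15->5, 16->6, 17->7, 21->8, 23->9, 26->10, 27->11, 28->12, 31->13
Step 2: Rank sum for X: R1 = 1 + 2 + 3 + 6 + 7 + 10 = 29.
Step 3: U_X = R1 - n1(n1+1)/2 = 29 - 6*7/2 = 29 - 21 = 8.
       U_Y = n1*n2 - U_X = 42 - 8 = 34.
Step 4: No ties, so the exact null distribution of U (based on enumerating the C(13,6) = 1716 equally likely rank assignments) gives the two-sided p-value.
Step 5: p-value = 0.073427; compare to alpha = 0.1. reject H0.

U_X = 8, p = 0.073427, reject H0 at alpha = 0.1.


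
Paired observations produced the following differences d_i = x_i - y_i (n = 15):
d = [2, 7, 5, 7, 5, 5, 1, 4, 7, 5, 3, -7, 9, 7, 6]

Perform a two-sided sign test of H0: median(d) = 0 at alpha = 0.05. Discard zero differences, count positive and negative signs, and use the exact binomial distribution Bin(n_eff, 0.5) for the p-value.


Step 1: Discard zero differences. Original n = 15; n_eff = number of nonzero differences = 15.
Nonzero differences (with sign): +2, +7, +5, +7, +5, +5, +1, +4, +7, +5, +3, -7, +9, +7, +6
Step 2: Count signs: positive = 14, negative = 1.
Step 3: Under H0: P(positive) = 0.5, so the number of positives S ~ Bin(15, 0.5).
Step 4: Two-sided exact p-value = sum of Bin(15,0.5) probabilities at or below the observed probability = 0.000977.
Step 5: alpha = 0.05. reject H0.

n_eff = 15, pos = 14, neg = 1, p = 0.000977, reject H0.


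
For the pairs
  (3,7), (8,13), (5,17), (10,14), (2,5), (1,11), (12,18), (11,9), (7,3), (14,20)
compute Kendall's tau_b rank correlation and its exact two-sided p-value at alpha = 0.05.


Step 1: Enumerate the 45 unordered pairs (i,j) with i<j and classify each by sign(x_j-x_i) * sign(y_j-y_i).
  (1,2):dx=+5,dy=+6->C; (1,3):dx=+2,dy=+10->C; (1,4):dx=+7,dy=+7->C; (1,5):dx=-1,dy=-2->C
  (1,6):dx=-2,dy=+4->D; (1,7):dx=+9,dy=+11->C; (1,8):dx=+8,dy=+2->C; (1,9):dx=+4,dy=-4->D
  (1,10):dx=+11,dy=+13->C; (2,3):dx=-3,dy=+4->D; (2,4):dx=+2,dy=+1->C; (2,5):dx=-6,dy=-8->C
  (2,6):dx=-7,dy=-2->C; (2,7):dx=+4,dy=+5->C; (2,8):dx=+3,dy=-4->D; (2,9):dx=-1,dy=-10->C
  (2,10):dx=+6,dy=+7->C; (3,4):dx=+5,dy=-3->D; (3,5):dx=-3,dy=-12->C; (3,6):dx=-4,dy=-6->C
  (3,7):dx=+7,dy=+1->C; (3,8):dx=+6,dy=-8->D; (3,9):dx=+2,dy=-14->D; (3,10):dx=+9,dy=+3->C
  (4,5):dx=-8,dy=-9->C; (4,6):dx=-9,dy=-3->C; (4,7):dx=+2,dy=+4->C; (4,8):dx=+1,dy=-5->D
  (4,9):dx=-3,dy=-11->C; (4,10):dx=+4,dy=+6->C; (5,6):dx=-1,dy=+6->D; (5,7):dx=+10,dy=+13->C
  (5,8):dx=+9,dy=+4->C; (5,9):dx=+5,dy=-2->D; (5,10):dx=+12,dy=+15->C; (6,7):dx=+11,dy=+7->C
  (6,8):dx=+10,dy=-2->D; (6,9):dx=+6,dy=-8->D; (6,10):dx=+13,dy=+9->C; (7,8):dx=-1,dy=-9->C
  (7,9):dx=-5,dy=-15->C; (7,10):dx=+2,dy=+2->C; (8,9):dx=-4,dy=-6->C; (8,10):dx=+3,dy=+11->C
  (9,10):dx=+7,dy=+17->C
Step 2: C = 33, D = 12, total pairs = 45.
Step 3: tau = (C - D)/(n(n-1)/2) = (33 - 12)/45 = 0.466667.
Step 4: Exact two-sided p-value (enumerate n! = 3628800 permutations of y under H0): p = 0.072550.
Step 5: alpha = 0.05. fail to reject H0.

tau_b = 0.4667 (C=33, D=12), p = 0.072550, fail to reject H0.


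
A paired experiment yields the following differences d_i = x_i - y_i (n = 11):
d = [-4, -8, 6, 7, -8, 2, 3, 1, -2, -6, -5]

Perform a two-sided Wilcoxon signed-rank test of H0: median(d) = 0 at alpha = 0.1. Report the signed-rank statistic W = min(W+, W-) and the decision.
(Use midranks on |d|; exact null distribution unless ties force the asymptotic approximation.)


Step 1: Drop any zero differences (none here) and take |d_i|.
|d| = [4, 8, 6, 7, 8, 2, 3, 1, 2, 6, 5]
Step 2: Midrank |d_i| (ties get averaged ranks).
ranks: |4|->5, |8|->10.5, |6|->7.5, |7|->9, |8|->10.5, |2|->2.5, |3|->4, |1|->1, |2|->2.5, |6|->7.5, |5|->6
Step 3: Attach original signs; sum ranks with positive sign and with negative sign.
W+ = 7.5 + 9 + 2.5 + 4 + 1 = 24
W- = 5 + 10.5 + 10.5 + 2.5 + 7.5 + 6 = 42
(Check: W+ + W- = 66 should equal n(n+1)/2 = 66.)
Step 4: Test statistic W = min(W+, W-) = 24.
Step 5: Ties in |d|, so use the tie-corrected normal approximation.
        E[W] = n(n+1)/4 = 11*12/4 = 33.
        Tie groups: |d|=2 (t=2), |d|=6 (t=2), |d|=8 (t=2); sum(t^3 - t) = 18.
        Var[W] = n(n+1)(2n+1)/24 - sum(t^3-t)/48 = 3036/24 - 18/48 = 126.125.
        z = (W - E[W]) / sqrt(Var[W]) = (24 - 33) / 11.2305 = -0.8014.
        Two-sided p = 2*Phi(z) = 0.422908.
Step 6: alpha = 0.1. fail to reject H0.

W+ = 24, W- = 42, W = min = 24, p = 0.422908, fail to reject H0.


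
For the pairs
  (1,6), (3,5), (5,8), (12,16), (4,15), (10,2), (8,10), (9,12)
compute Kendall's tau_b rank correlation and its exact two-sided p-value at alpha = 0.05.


Step 1: Enumerate the 28 unordered pairs (i,j) with i<j and classify each by sign(x_j-x_i) * sign(y_j-y_i).
  (1,2):dx=+2,dy=-1->D; (1,3):dx=+4,dy=+2->C; (1,4):dx=+11,dy=+10->C; (1,5):dx=+3,dy=+9->C
  (1,6):dx=+9,dy=-4->D; (1,7):dx=+7,dy=+4->C; (1,8):dx=+8,dy=+6->C; (2,3):dx=+2,dy=+3->C
  (2,4):dx=+9,dy=+11->C; (2,5):dx=+1,dy=+10->C; (2,6):dx=+7,dy=-3->D; (2,7):dx=+5,dy=+5->C
  (2,8):dx=+6,dy=+7->C; (3,4):dx=+7,dy=+8->C; (3,5):dx=-1,dy=+7->D; (3,6):dx=+5,dy=-6->D
  (3,7):dx=+3,dy=+2->C; (3,8):dx=+4,dy=+4->C; (4,5):dx=-8,dy=-1->C; (4,6):dx=-2,dy=-14->C
  (4,7):dx=-4,dy=-6->C; (4,8):dx=-3,dy=-4->C; (5,6):dx=+6,dy=-13->D; (5,7):dx=+4,dy=-5->D
  (5,8):dx=+5,dy=-3->D; (6,7):dx=-2,dy=+8->D; (6,8):dx=-1,dy=+10->D; (7,8):dx=+1,dy=+2->C
Step 2: C = 18, D = 10, total pairs = 28.
Step 3: tau = (C - D)/(n(n-1)/2) = (18 - 10)/28 = 0.285714.
Step 4: Exact two-sided p-value (enumerate n! = 40320 permutations of y under H0): p = 0.398760.
Step 5: alpha = 0.05. fail to reject H0.

tau_b = 0.2857 (C=18, D=10), p = 0.398760, fail to reject H0.
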